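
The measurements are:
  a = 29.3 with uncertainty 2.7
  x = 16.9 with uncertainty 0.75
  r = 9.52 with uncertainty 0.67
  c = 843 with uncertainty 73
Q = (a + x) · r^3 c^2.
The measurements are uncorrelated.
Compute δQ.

7.92e+09

Let u = a + x = 46.2. δu = √(δa² + δx²) = √(7.29 + 0.562) = 2.80, so δu/u = 0.0607.
Q is then a monomial in u, r, c:
δQ/Q = √((δu/u)² + (3·δr/r)² + (2·δc/c)²) = √(0.00368 + 0.0446 + 0.0300) = 0.280
Q = 2.83e+10, so δQ = 0.280 × 2.83e+10 = 7.92e+09.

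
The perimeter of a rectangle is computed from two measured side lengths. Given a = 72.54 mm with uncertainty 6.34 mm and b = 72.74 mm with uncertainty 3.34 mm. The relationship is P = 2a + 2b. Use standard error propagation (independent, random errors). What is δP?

For a sum/difference, combine absolute errors in quadrature:
  (2·δa)² = 161;  (2·δb)² = 44.6
δP = √(205) = 14.3 mm

14.3 mm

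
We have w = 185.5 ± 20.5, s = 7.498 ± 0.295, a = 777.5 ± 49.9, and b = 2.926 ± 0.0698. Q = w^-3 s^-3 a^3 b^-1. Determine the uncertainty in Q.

0.0240

Since Q is a product/quotient, work with relative uncertainties:
  (-3·δw/w)² = (-3×0.111)² = 0.110;  (-3·δs/s)² = (-3×0.0393)² = 0.0139;  (3·δa/a)² = (3×0.0642)² = 0.0371;  (-1·δb/b)² = (-1×0.0239)² = 0.000569
δQ/Q = √(0.161) = 0.402
Q = 0.05970, so δQ = 0.402 × 0.05970 = 0.0240.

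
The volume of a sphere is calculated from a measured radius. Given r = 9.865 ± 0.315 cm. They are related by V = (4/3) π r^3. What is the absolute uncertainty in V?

385 cm^3

Products/powers → add relative errors in quadrature, weighted by exponent:
  (3·δr/r)² = (3×0.0319)² = 0.00918
δV/V = √(0.00918) = 0.0958
V = 4021 cm^3, so δV = 0.0958 × 4021 = 385 cm^3.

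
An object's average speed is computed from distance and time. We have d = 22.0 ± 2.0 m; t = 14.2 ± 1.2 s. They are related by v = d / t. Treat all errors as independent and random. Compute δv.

0.192 m/s

Each factor contributes (exponent × relative error)² to (δv/v)²:
  (1·δd/d)² = (1×0.0909)² = 0.00826;  (-1·δt/t)² = (-1×0.0845)² = 0.00714
δv/v = √(0.0154) = 0.124
v = 1.55 m/s, so δv = 0.124 × 1.55 = 0.192 m/s.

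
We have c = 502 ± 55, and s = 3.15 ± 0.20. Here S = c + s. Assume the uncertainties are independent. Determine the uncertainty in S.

55.0

For a sum/difference, combine absolute errors in quadrature:
  (δc)² = 3020;  (δs)² = 0.0400
δS = √(3030) = 55.0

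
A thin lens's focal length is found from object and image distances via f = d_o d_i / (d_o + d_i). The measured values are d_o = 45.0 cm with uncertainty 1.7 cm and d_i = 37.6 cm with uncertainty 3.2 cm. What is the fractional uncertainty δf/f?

∂f/∂d_o = (d_i/(d_o+d_i))² = 0.207;  ∂f/∂d_i = (d_o/(d_o+d_i))² = 0.297
δf = √((∂f/∂d_o · δd_o)² + (∂f/∂d_i · δd_i)²) = √(0.124 + 0.902) = 1.01 cm
f = 20.5 cm, so δf/f = 1.01/20.5 = 0.0495.

0.0495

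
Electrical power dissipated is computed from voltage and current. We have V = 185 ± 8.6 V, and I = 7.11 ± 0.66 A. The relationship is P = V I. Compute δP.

137 W

P is a product of powers, so relative uncertainties combine in quadrature:
  (1·δV/V)² = (1×0.0465)² = 0.00216;  (1·δI/I)² = (1×0.0928)² = 0.00862
δP/P = √(0.0108) = 0.104
P = 1320 W, so δP = 0.104 × 1320 = 137 W.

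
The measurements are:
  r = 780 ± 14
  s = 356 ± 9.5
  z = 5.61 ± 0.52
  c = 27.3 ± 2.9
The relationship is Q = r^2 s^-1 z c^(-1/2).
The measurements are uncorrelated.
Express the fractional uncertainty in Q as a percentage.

11.6%

For a monomial Q ∝ r^2, s^-1, z, c^(-1/2), fractional errors add in quadrature:
  (2·δr/r)² = (2×0.0179)² = 0.00129;  (-1·δs/s)² = (-1×0.0267)² = 0.000712;  (1·δz/z)² = (1×0.0927)² = 0.00859;  (−½·δc/c)² = (-0.5×0.106)² = 0.00282
δQ/Q = √(0.0134) = 0.116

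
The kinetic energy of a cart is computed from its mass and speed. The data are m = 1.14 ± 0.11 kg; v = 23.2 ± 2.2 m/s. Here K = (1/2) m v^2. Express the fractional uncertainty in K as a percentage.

21.3%

Relative error in a monomial: (δK/K)² = Σ (nᵢ · δxᵢ/xᵢ)².
  (1·δm/m)² = (1×0.0965)² = 0.00931;  (2·δv/v)² = (2×0.0948)² = 0.0360
δK/K = √(0.0453) = 0.213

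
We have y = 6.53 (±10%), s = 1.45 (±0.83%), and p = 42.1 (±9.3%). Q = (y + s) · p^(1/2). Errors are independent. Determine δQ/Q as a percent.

9.41%

Let u = y + s = 7.98. δu = √(δy² + δs²) = √(0.426 + 0.000145) = 0.653, so δu/u = 0.0818.
Q is then a monomial in u, p:
δQ/Q = √((δu/u)² + (½·δp/p)²) = √(0.00670 + 0.00216) = 0.0941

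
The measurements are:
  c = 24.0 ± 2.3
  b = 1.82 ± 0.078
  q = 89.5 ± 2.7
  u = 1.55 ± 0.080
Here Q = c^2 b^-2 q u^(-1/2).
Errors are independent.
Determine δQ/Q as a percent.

Relative error in a monomial: (δQ/Q)² = Σ (nᵢ · δxᵢ/xᵢ)².
  (2·δc/c)² = (2×0.0958)² = 0.0367;  (-2·δb/b)² = (-2×0.0429)² = 0.00735;  (1·δq/q)² = (1×0.0302)² = 0.000910;  (−½·δu/u)² = (-0.5×0.0516)² = 0.000666
δQ/Q = √(0.0457) = 0.214

21.4%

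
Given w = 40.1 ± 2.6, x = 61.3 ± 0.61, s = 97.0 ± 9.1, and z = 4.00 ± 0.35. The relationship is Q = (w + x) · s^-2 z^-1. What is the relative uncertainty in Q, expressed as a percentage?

20.9%

Let u = w + x = 101. δu = √(δw² + δx²) = √(6.76 + 0.372) = 2.67, so δu/u = 0.0263.
Q is then a monomial in u, s, z:
δQ/Q = √((δu/u)² + (-2·δs/s)² + (-1·δz/z)²) = √(0.000694 + 0.0352 + 0.00766) = 0.209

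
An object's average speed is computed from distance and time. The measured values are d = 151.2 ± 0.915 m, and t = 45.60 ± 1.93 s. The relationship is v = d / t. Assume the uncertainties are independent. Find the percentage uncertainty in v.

v is a product of powers, so relative uncertainties combine in quadrature:
  (1·δd/d)² = (1×0.00605)² = 3.66e-05;  (-1·δt/t)² = (-1×0.0423)² = 0.00179
δv/v = √(0.00183) = 0.0428

4.28%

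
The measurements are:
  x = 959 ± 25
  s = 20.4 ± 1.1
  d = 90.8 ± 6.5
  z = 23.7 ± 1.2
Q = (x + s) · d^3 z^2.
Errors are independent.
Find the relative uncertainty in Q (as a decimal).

0.239

Let u = x + s = 979. δu = √(δx² + δs²) = √(625 + 1.21) = 25.0, so δu/u = 0.0256.
Q is then a monomial in u, d, z:
δQ/Q = √((δu/u)² + (3·δd/d)² + (2·δz/z)²) = √(0.000653 + 0.0461 + 0.0103) = 0.239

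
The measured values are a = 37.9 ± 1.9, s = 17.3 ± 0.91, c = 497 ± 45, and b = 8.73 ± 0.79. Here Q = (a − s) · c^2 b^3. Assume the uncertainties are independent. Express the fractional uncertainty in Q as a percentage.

Let u = a − s = 20.6. δu = √(δa² + δs²) = √(3.61 + 0.828) = 2.11, so δu/u = 0.102.
Q is then a monomial in u, c, b:
δQ/Q = √((δu/u)² + (2·δc/c)² + (3·δb/b)²) = √(0.0105 + 0.0328 + 0.0737) = 0.342

34.2%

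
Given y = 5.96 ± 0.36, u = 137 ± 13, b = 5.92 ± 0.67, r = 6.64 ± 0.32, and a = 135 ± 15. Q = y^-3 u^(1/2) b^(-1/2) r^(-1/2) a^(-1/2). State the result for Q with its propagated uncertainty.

Relative error in a monomial: (δQ/Q)² = Σ (nᵢ · δxᵢ/xᵢ)².
  (-3·δy/y)² = (-3×0.0604)² = 0.0328;  (½·δu/u)² = (0.5×0.0949)² = 0.00225;  (−½·δb/b)² = (-0.5×0.113)² = 0.00320;  (−½·δr/r)² = (-0.5×0.0482)² = 0.000581;  (−½·δa/a)² = (-0.5×0.111)² = 0.00309
δQ/Q = √(0.0420) = 0.205
Q = 0.000759, so δQ = 0.205 × 0.000759 = 0.000155.

0.000759 ± 0.000155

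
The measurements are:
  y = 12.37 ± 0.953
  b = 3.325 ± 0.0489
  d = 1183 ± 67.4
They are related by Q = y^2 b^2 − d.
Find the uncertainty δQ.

274

Let p = y^2·b^2 = 1692. δp/p = √((2·δy/y)² + (2·δb/b)²) = √(0.0237 + 0.000865) = 0.157, so δp = 265.
Q = p − d: δQ = √(δp² + δd²) = √(70400 + 4540) = 274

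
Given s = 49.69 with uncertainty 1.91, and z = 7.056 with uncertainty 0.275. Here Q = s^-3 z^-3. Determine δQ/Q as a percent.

16.4%

For a monomial Q ∝ s^-3, z^-3, fractional errors add in quadrature:
  (-3·δs/s)² = (-3×0.0384)² = 0.0133;  (-3·δz/z)² = (-3×0.0390)² = 0.0137
δQ/Q = √(0.0270) = 0.164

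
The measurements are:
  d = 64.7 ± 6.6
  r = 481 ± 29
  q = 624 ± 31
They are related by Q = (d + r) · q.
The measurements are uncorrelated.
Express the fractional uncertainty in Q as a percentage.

7.37%

Let u = d + r = 546. δu = √(δd² + δr²) = √(43.6 + 841) = 29.7, so δu/u = 0.0545.
Q is then a monomial in u, q:
δQ/Q = √((δu/u)² + (1·δq/q)²) = √(0.00297 + 0.00247) = 0.0737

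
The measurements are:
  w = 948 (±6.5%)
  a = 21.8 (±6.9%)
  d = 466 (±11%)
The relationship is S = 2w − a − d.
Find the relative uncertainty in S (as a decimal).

0.0948

S is a linear combination, so absolute uncertainties add in quadrature:
  (2·δw)² = 15200;  (δa)² = 2.26;  (δd)² = 2630
δS = √(17800) = 133
S = 1410, so δS/S = 133/1410 = 0.0948.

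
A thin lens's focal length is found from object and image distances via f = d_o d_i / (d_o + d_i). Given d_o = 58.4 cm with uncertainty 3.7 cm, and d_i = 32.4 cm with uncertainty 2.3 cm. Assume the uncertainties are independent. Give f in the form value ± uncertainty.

20.8 ± 1.06 cm

∂f/∂d_o = (d_i/(d_o+d_i))² = 0.127;  ∂f/∂d_i = (d_o/(d_o+d_i))² = 0.414
δf = √((∂f/∂d_o · δd_o)² + (∂f/∂d_i · δd_i)²) = √(0.222 + 0.905) = 1.06 cm
f = 20.8 cm.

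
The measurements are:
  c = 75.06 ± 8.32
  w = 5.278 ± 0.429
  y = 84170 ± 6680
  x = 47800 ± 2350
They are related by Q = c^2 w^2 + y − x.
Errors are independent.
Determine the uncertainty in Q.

Let p = c^2·w^2 = 156900. δp/p = √((2·δc/c)² + (2·δw/w)²) = √(0.0491 + 0.0264) = 0.275, so δp = 43100.
Q = p + y − x: δQ = √(δp² + δy² + δx²) = √(1.86e+09 + 4.46e+07 + 5.52e+06) = 43700

43700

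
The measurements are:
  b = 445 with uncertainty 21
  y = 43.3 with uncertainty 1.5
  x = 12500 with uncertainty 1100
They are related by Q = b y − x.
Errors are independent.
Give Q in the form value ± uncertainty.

6770 ± 1580

Let p = b·y = 19300. δp/p = √((1·δb/b)² + (1·δy/y)²) = √(0.00223 + 0.00120) = 0.0585, so δp = 1130.
Q = p − x: δQ = √(δp² + δx²) = √(1.27e+06 + 1.21e+06) = 1580
Q = 6770.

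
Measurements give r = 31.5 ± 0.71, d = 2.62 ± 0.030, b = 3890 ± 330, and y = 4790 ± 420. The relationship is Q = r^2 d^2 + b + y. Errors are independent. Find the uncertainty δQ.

636

Let p = r^2·d^2 = 6810. δp/p = √((2·δr/r)² + (2·δd/d)²) = √(0.00203 + 0.000524) = 0.0506, so δp = 344.
Q = p + b + y: δQ = √(δp² + δb² + δy²) = √(1.19e+05 + 1.09e+05 + 1.76e+05) = 636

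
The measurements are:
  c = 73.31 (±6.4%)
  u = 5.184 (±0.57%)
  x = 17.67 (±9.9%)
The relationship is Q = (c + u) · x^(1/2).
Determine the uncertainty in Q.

Let w = c + u = 78.49. δw = √(δc² + δu²) = √(22.0 + 0.000873) = 4.69, so δw/w = 0.0598.
Q is then a monomial in w, x:
δQ/Q = √((δw/w)² + (½·δx/x)²) = √(0.00357 + 0.00245) = 0.0776
Q = 330.0, so δQ = 0.0776 × 330.0 = 25.6.

25.6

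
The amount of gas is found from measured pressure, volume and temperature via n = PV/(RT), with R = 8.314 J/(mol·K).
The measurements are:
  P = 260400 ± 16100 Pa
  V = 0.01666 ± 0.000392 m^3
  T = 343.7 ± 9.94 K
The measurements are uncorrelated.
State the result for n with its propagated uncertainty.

Relative error in a monomial: (δn/n)² = Σ (nᵢ · δxᵢ/xᵢ)².
  (1·δP/P)² = (1×0.0618)² = 0.00382;  (1·δV/V)² = (1×0.0235)² = 0.000554;  (-1·δT/T)² = (-1×0.0289)² = 0.000836
δn/n = √(0.00521) = 0.0722
n = 1.518 mol, so δn = 0.0722 × 1.518 = 0.110 mol.

1.518 ± 0.110 mol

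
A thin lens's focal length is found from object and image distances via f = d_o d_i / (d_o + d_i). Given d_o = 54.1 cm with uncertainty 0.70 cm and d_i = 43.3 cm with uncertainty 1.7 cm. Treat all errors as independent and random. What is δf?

0.542 cm

∂f/∂d_o = (d_i/(d_o+d_i))² = 0.198;  ∂f/∂d_i = (d_o/(d_o+d_i))² = 0.309
δf = √((∂f/∂d_o · δd_o)² + (∂f/∂d_i · δd_i)²) = √(0.0191 + 0.275) = 0.542 cm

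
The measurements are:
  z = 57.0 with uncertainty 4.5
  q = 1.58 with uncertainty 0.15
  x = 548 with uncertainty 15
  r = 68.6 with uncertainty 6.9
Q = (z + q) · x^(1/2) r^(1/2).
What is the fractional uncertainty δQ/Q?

Let u = z + q = 58.6. δu = √(δz² + δq²) = √(20.2 + 0.0225) = 4.50, so δu/u = 0.0769.
Q is then a monomial in u, x, r:
δQ/Q = √((δu/u)² + (½·δx/x)² + (½·δr/r)²) = √(0.00591 + 0.000187 + 0.00253) = 0.0929

0.0929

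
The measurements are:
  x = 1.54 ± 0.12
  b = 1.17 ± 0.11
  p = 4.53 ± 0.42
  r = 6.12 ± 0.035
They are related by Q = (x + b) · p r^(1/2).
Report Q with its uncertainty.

30.4 ± 3.36

Let u = x + b = 2.71. δu = √(δx² + δb²) = √(0.0144 + 0.0121) = 0.163, so δu/u = 0.0601.
Q is then a monomial in u, p, r:
δQ/Q = √((δu/u)² + (1·δp/p)² + (½·δr/r)²) = √(0.00361 + 0.00860 + 8.18e-06) = 0.111
Q = 30.4, so δQ = 0.111 × 30.4 = 3.36.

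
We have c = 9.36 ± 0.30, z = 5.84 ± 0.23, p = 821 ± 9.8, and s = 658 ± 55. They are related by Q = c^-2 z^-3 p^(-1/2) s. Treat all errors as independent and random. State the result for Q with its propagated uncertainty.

Products/powers → add relative errors in quadrature, weighted by exponent:
  (-2·δc/c)² = (-2×0.0321)² = 0.00411;  (-3·δz/z)² = (-3×0.0394)² = 0.0140;  (−½·δp/p)² = (-0.5×0.0119)² = 3.56e-05;  (1·δs/s)² = (1×0.0836)² = 0.00699
δQ/Q = √(0.0251) = 0.158
Q = 0.00132, so δQ = 0.158 × 0.00132 = 0.000208.

0.00132 ± 0.000208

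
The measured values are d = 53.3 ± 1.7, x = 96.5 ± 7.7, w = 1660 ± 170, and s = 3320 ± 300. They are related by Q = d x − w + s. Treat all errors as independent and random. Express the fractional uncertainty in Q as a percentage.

8.24%

Let p = d·x = 5140. δp/p = √((1·δd/d)² + (1·δx/x)²) = √(0.00102 + 0.00637) = 0.0859, so δp = 442.
Q = p − w + s: δQ = √(δp² + δw² + δs²) = √(1.95e+05 + 28900 + 90000) = 561
Q = 6800, so δQ/Q = 561/6800 = 0.0824.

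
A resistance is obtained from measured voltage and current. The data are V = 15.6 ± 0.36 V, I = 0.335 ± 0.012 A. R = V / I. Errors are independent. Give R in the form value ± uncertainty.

For a monomial R ∝ V, I^-1, fractional errors add in quadrature:
  (1·δV/V)² = (1×0.0231)² = 0.000533;  (-1·δI/I)² = (-1×0.0358)² = 0.00128
δR/R = √(0.00182) = 0.0426
R = 46.6 Ω, so δR = 0.0426 × 46.6 = 1.98 Ω.

46.6 ± 1.98 Ω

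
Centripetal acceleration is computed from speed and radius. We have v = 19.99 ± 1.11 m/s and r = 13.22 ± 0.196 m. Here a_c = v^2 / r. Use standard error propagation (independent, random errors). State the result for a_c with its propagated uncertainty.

Each factor contributes (exponent × relative error)² to (δa_c/a_c)²:
  (2·δv/v)² = (2×0.0555)² = 0.0123;  (-1·δr/r)² = (-1×0.0148)² = 0.000220
δa_c/a_c = √(0.0126) = 0.112
a_c = 30.23 m/s^2, so δa_c = 0.112 × 30.23 = 3.39 m/s^2.

30.23 ± 3.39 m/s^2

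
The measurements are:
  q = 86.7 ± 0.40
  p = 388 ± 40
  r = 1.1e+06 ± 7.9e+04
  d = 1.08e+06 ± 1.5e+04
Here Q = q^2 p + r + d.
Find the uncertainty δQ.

Let w = q^2·p = 2.92e+06. δw/w = √((2·δq/q)² + (1·δp/p)²) = √(8.51e-05 + 0.0106) = 0.104, so δw = 3.02e+05.
Q = w + r + d: δQ = √(δw² + δr² + δd²) = √(9.11e+10 + 6.24e+09 + 2.25e+08) = 3.12e+05

3.12e+05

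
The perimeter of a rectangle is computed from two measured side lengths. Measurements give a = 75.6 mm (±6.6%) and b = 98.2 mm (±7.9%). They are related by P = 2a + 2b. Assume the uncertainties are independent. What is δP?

For a sum/difference, combine absolute errors in quadrature:
  (2·δa)² = 99.6;  (2·δb)² = 241
δP = √(340) = 18.4 mm

18.4 mm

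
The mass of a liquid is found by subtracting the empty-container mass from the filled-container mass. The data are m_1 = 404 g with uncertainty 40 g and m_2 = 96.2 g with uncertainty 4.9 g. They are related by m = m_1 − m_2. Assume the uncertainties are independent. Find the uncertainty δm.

40.3 g

m is a linear combination, so absolute uncertainties add in quadrature:
  (δm_1)² = 1600;  (δm_2)² = 24.0
δm = √(1620) = 40.3 g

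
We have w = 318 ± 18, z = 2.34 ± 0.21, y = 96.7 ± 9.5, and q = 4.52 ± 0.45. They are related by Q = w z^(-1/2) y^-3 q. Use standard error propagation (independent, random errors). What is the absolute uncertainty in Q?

Since Q is a product/quotient, work with relative uncertainties:
  (1·δw/w)² = (1×0.0566)² = 0.00320;  (−½·δz/z)² = (-0.5×0.0897)² = 0.00201;  (-3·δy/y)² = (-3×0.0982)² = 0.0869;  (1·δq/q)² = (1×0.0996)² = 0.00991
δQ/Q = √(0.102) = 0.319
Q = 0.00104, so δQ = 0.319 × 0.00104 = 0.000332.

0.000332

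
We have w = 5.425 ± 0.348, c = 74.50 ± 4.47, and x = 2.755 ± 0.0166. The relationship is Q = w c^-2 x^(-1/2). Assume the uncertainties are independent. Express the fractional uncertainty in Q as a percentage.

Since Q is a product/quotient, work with relative uncertainties:
  (1·δw/w)² = (1×0.0641)² = 0.00411;  (-2·δc/c)² = (-2×0.0600)² = 0.0144;  (−½·δx/x)² = (-0.5×0.00603)² = 9.08e-06
δQ/Q = √(0.0185) = 0.136

13.6%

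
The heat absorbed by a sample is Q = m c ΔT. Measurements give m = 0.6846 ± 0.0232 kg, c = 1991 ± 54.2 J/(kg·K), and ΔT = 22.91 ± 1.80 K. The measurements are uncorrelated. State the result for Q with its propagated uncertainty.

31230 ± 2800 J

Since Q is a product/quotient, work with relative uncertainties:
  (1·δm/m)² = (1×0.0339)² = 0.00115;  (1·δc/c)² = (1×0.0272)² = 0.000741;  (1·δΔT/ΔT)² = (1×0.0786)² = 0.00617
δQ/Q = √(0.00806) = 0.0898
Q = 31230 J, so δQ = 0.0898 × 31230 = 2800 J.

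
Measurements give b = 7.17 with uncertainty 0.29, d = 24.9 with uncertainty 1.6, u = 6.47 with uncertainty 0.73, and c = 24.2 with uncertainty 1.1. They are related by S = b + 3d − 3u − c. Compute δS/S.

0.141

S is a linear combination, so absolute uncertainties add in quadrature:
  (δb)² = 0.0841;  (3·δd)² = 23.0;  (3·δu)² = 4.80;  (δc)² = 1.21
δS = √(29.1) = 5.40
S = 38.3, so δS/S = 5.40/38.3 = 0.141.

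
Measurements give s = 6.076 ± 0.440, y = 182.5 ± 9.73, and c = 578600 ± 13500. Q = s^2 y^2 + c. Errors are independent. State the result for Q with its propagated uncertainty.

(1.808 ± 0.222) × 10^6

Let p = s^2·y^2 = 1.23e+06. δp/p = √((2·δs/s)² + (2·δy/y)²) = √(0.0210 + 0.0114) = 0.180, so δp = 2.21e+05.
Q = p + c: δQ = √(δp² + δc²) = √(4.89e+10 + 1.82e+08) = 2.22e+05
Q = 1.808e+06.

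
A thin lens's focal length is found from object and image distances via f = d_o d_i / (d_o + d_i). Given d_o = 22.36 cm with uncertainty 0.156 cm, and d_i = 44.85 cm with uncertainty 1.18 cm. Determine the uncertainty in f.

∂f/∂d_o = (d_i/(d_o+d_i))² = 0.445;  ∂f/∂d_i = (d_o/(d_o+d_i))² = 0.111
δf = √((∂f/∂d_o · δd_o)² + (∂f/∂d_i · δd_i)²) = √(0.00483 + 0.0171) = 0.148 cm

0.148 cm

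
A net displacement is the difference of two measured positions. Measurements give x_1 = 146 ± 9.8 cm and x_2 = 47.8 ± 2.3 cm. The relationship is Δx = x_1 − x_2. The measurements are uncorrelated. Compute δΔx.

10.1 cm

For a sum/difference, combine absolute errors in quadrature:
  (δx_1)² = 96.0;  (δx_2)² = 5.29
δΔx = √(101) = 10.1 cm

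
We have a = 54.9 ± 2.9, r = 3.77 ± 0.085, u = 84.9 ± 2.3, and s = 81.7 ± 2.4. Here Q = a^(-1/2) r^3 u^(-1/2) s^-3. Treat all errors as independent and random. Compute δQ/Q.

Each factor contributes (exponent × relative error)² to (δQ/Q)²:
  (−½·δa/a)² = (-0.5×0.0528)² = 0.000698;  (3·δr/r)² = (3×0.0225)² = 0.00458;  (−½·δu/u)² = (-0.5×0.0271)² = 0.000183;  (-3·δs/s)² = (-3×0.0294)² = 0.00777
δQ/Q = √(0.0132) = 0.115

0.115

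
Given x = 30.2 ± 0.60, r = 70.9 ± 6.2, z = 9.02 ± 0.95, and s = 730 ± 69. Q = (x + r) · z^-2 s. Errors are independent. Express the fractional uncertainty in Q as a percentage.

Let u = x + r = 101. δu = √(δx² + δr²) = √(0.360 + 38.4) = 6.23, so δu/u = 0.0616.
Q is then a monomial in u, z, s:
δQ/Q = √((δu/u)² + (-2·δz/z)² + (1·δs/s)²) = √(0.00380 + 0.0444 + 0.00893) = 0.239

23.9%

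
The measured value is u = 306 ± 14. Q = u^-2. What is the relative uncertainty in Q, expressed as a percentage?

Since Q is a product/quotient, work with relative uncertainties:
  (-2·δu/u)² = (-2×0.0458)² = 0.00837
δQ/Q = √(0.00837) = 0.0915

9.15%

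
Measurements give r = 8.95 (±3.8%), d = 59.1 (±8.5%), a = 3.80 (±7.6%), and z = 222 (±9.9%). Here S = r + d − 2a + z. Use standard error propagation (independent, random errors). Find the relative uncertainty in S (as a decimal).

0.0799

S is a linear combination, so absolute uncertainties add in quadrature:
  (δr)² = 0.116;  (δd)² = 25.2;  (2·δa)² = 0.334;  (δz)² = 483
δS = √(509) = 22.6
S = 282, so δS/S = 22.6/282 = 0.0799.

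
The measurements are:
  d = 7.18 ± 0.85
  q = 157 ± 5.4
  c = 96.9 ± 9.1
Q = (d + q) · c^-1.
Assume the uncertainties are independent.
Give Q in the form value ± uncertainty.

Let u = d + q = 164. δu = √(δd² + δq²) = √(0.722 + 29.2) = 5.47, so δu/u = 0.0333.
Q is then a monomial in u, c:
δQ/Q = √((δu/u)² + (-1·δc/c)²) = √(0.00111 + 0.00882) = 0.0996
Q = 1.69, so δQ = 0.0996 × 1.69 = 0.169.

1.69 ± 0.169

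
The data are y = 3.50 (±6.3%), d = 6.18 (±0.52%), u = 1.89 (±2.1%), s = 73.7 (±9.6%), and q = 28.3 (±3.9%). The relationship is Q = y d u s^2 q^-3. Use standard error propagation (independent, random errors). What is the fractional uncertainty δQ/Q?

0.234

Q is a product of powers, so relative uncertainties combine in quadrature:
  (1·δy/y)² = (1×0.0630)² = 0.00397;  (1·δd/d)² = (1×0.00520)² = 2.7e-05;  (1·δu/u)² = (1×0.0210)² = 0.000441;  (2·δs/s)² = (2×0.0960)² = 0.0369;  (-3·δq/q)² = (-3×0.0390)² = 0.0137
δQ/Q = √(0.0550) = 0.234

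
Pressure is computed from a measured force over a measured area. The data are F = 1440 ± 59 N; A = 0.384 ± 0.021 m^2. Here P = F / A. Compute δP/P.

Each factor contributes (exponent × relative error)² to (δP/P)²:
  (1·δF/F)² = (1×0.0410)² = 0.00168;  (-1·δA/A)² = (-1×0.0547)² = 0.00299
δP/P = √(0.00467) = 0.0683

0.0683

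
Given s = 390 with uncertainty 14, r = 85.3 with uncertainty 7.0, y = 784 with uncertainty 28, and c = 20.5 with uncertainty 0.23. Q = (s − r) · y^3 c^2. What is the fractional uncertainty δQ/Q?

Let u = s − r = 305. δu = √(δs² + δr²) = √(196 + 49.0) = 15.7, so δu/u = 0.0514.
Q is then a monomial in u, y, c:
δQ/Q = √((δu/u)² + (3·δy/y)² + (2·δc/c)²) = √(0.00264 + 0.0115 + 0.000504) = 0.121

0.121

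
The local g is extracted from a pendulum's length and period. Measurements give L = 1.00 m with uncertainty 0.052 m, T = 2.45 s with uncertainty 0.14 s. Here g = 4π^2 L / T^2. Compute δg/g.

For a monomial g ∝ L, T^-2, fractional errors add in quadrature:
  (1·δL/L)² = (1×0.0520)² = 0.00270;  (-2·δT/T)² = (-2×0.0571)² = 0.0131
δg/g = √(0.0158) = 0.126

0.126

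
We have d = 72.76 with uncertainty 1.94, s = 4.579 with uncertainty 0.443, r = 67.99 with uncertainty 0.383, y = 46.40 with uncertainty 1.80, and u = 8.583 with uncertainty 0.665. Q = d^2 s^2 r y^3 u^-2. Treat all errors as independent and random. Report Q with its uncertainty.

(1.023 ± 0.286) × 10^10

For a monomial Q ∝ d^2, s^2, r, y^3, u^-2, fractional errors add in quadrature:
  (2·δd/d)² = (2×0.0267)² = 0.00284;  (2·δs/s)² = (2×0.0967)² = 0.0374;  (1·δr/r)² = (1×0.00563)² = 3.17e-05;  (3·δy/y)² = (3×0.0388)² = 0.0135;  (-2·δu/u)² = (-2×0.0775)² = 0.0240
δQ/Q = √(0.0779) = 0.279
Q = 1.023e+10, so δQ = 0.279 × 1.023e+10 = 2.86e+09.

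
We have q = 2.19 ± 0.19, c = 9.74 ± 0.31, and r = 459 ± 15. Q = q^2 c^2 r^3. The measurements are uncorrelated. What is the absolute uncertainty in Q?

9.21e+09

Since Q is a product/quotient, work with relative uncertainties:
  (2·δq/q)² = (2×0.0868)² = 0.0301;  (2·δc/c)² = (2×0.0318)² = 0.00405;  (3·δr/r)² = (3×0.0327)² = 0.00961
δQ/Q = √(0.0438) = 0.209
Q = 4.4e+10, so δQ = 0.209 × 4.4e+10 = 9.21e+09.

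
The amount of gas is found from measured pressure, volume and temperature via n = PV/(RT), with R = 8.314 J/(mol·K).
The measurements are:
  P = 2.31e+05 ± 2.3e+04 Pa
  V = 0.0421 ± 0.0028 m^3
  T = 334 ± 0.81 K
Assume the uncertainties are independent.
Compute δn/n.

Products/powers → add relative errors in quadrature, weighted by exponent:
  (1·δP/P)² = (1×0.0996)² = 0.00991;  (1·δV/V)² = (1×0.0665)² = 0.00442;  (-1·δT/T)² = (-1×0.00243)² = 5.88e-06
δn/n = √(0.0143) = 0.120

0.120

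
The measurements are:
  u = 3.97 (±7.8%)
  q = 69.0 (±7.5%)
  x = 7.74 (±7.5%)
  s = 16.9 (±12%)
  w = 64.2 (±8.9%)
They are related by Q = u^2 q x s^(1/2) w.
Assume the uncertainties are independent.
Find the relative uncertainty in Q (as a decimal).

Relative error in a monomial: (δQ/Q)² = Σ (nᵢ · δxᵢ/xᵢ)².
  (2·δu/u)² = (2×0.0780)² = 0.0243;  (1·δq/q)² = (1×0.0750)² = 0.00562;  (1·δx/x)² = (1×0.0750)² = 0.00562;  (½·δs/s)² = (0.5×0.120)² = 0.00360;  (1·δw/w)² = (1×0.0890)² = 0.00792
δQ/Q = √(0.0471) = 0.217

0.217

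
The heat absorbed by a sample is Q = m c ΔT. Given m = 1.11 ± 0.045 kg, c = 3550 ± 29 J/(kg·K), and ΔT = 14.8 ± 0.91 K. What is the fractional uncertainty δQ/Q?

Each factor contributes (exponent × relative error)² to (δQ/Q)²:
  (1·δm/m)² = (1×0.0405)² = 0.00164;  (1·δc/c)² = (1×0.00817)² = 6.67e-05;  (1·δΔT/ΔT)² = (1×0.0615)² = 0.00378
δQ/Q = √(0.00549) = 0.0741

0.0741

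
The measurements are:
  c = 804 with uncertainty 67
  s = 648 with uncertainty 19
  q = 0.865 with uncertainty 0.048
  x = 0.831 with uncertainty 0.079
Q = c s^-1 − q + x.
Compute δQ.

Let p = c·s^-1 = 1.24. δp/p = √((1·δc/c)² + (-1·δs/s)²) = √(0.00694 + 0.000860) = 0.0883, so δp = 0.110.
Q = p − q + x: δQ = √(δp² + δq² + δx²) = √(0.0120 + 0.00230 + 0.00624) = 0.143

0.143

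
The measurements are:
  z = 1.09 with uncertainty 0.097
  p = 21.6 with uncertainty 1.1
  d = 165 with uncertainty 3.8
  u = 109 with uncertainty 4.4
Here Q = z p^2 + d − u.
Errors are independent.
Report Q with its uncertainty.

Let w = z·p^2 = 509. δw/w = √((1·δz/z)² + (2·δp/p)²) = √(0.00792 + 0.0104) = 0.135, so δw = 68.8.
Q = w + d − u: δQ = √(δw² + δd² + δu²) = √(4730 + 14.4 + 19.4) = 69.0
Q = 565.

565 ± 69.0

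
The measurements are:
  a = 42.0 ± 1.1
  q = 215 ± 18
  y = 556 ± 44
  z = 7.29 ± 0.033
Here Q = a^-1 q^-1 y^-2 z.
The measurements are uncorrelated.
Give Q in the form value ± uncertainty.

Q is a product of powers, so relative uncertainties combine in quadrature:
  (-1·δa/a)² = (-1×0.0262)² = 0.000686;  (-1·δq/q)² = (-1×0.0837)² = 0.00701;  (-2·δy/y)² = (-2×0.0791)² = 0.0251;  (1·δz/z)² = (1×0.00453)² = 2.05e-05
δQ/Q = √(0.0328) = 0.181
Q = 2.61e-09, so δQ = 0.181 × 2.61e-09 = 4.73e-10.

(2.61 ± 0.473) × 10^-9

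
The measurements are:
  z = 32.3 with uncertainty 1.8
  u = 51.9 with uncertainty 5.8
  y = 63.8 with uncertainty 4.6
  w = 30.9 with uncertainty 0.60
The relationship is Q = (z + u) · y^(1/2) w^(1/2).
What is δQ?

304

Let h = z + u = 84.2. δh = √(δz² + δu²) = √(3.24 + 33.6) = 6.07, so δh/h = 0.0721.
Q is then a monomial in h, y, w:
δQ/Q = √((δh/h)² + (½·δy/y)² + (½·δw/w)²) = √(0.00520 + 0.00130 + 9.43e-05) = 0.0812
Q = 3740, so δQ = 0.0812 × 3740 = 304.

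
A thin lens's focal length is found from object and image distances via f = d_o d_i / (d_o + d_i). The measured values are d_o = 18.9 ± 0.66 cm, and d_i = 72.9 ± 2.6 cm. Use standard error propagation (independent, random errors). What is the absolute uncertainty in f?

0.431 cm

∂f/∂d_o = (d_i/(d_o+d_i))² = 0.631;  ∂f/∂d_i = (d_o/(d_o+d_i))² = 0.0424
δf = √((∂f/∂d_o · δd_o)² + (∂f/∂d_i · δd_i)²) = √(0.173 + 0.0121) = 0.431 cm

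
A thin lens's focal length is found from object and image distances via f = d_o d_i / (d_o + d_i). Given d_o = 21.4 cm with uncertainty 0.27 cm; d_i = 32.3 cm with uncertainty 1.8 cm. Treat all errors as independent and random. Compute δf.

∂f/∂d_o = (d_i/(d_o+d_i))² = 0.362;  ∂f/∂d_i = (d_o/(d_o+d_i))² = 0.159
δf = √((∂f/∂d_o · δd_o)² + (∂f/∂d_i · δd_i)²) = √(0.00954 + 0.0817) = 0.302 cm

0.302 cm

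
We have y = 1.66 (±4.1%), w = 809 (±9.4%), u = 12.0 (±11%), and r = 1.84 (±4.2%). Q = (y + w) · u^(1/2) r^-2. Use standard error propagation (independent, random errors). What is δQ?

114

Let h = y + w = 811. δh = √(δy² + δw²) = √(0.00463 + 5780) = 76.0, so δh/h = 0.0938.
Q is then a monomial in h, u, r:
δQ/Q = √((δh/h)² + (½·δu/u)² + (-2·δr/r)²) = √(0.00880 + 0.00302 + 0.00706) = 0.137
Q = 829, so δQ = 0.137 × 829 = 114.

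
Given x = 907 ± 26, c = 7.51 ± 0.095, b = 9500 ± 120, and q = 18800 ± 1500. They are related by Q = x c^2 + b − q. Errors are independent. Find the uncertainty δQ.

2470

Let p = x·c^2 = 51200. δp/p = √((1·δx/x)² + (2·δc/c)²) = √(0.000822 + 0.000640) = 0.0382, so δp = 1960.
Q = p + b − q: δQ = √(δp² + δb² + δq²) = √(3.83e+06 + 14400 + 2.25e+06) = 2470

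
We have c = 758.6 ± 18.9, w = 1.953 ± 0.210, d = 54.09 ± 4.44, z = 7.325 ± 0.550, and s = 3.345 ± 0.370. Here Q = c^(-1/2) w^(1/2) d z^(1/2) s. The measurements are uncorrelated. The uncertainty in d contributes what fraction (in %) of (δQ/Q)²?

(δQ/Q)² = (−½·δc/c)² + (½·δw/w)² + (1·δd/d)² + (½·δz/z)² + (1·δs/s)²
  c term: (-0.5×0.0249)² = 0.000155
  w term: (0.5×0.108)² = 0.00289
  d term: (1×0.0821)² = 0.00674
  z term: (0.5×0.0751)² = 0.00141
  s term: (1×0.111)² = 0.0122
Total = 0.0234. Share from d = 0.00674/0.0234 = 0.288.

28.8%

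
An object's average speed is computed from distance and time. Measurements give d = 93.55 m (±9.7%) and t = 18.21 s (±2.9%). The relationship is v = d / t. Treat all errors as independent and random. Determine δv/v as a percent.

v is a product of powers, so relative uncertainties combine in quadrature:
  (1·δd/d)² = (1×0.0970)² = 0.00941;  (-1·δt/t)² = (-1×0.0290)² = 0.000841
δv/v = √(0.0102) = 0.101

10.1%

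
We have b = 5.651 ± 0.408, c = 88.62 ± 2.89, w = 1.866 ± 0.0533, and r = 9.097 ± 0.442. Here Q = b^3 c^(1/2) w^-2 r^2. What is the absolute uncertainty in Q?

Each factor contributes (exponent × relative error)² to (δQ/Q)²:
  (3·δb/b)² = (3×0.0722)² = 0.0469;  (½·δc/c)² = (0.5×0.0326)² = 0.000266;  (-2·δw/w)² = (-2×0.0286)² = 0.00326;  (2·δr/r)² = (2×0.0486)² = 0.00944
δQ/Q = √(0.0599) = 0.245
Q = 40380, so δQ = 0.245 × 40380 = 9880.

9880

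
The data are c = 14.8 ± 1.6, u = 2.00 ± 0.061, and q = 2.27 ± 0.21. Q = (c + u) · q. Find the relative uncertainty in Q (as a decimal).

0.133

Let w = c + u = 16.8. δw = √(δc² + δu²) = √(2.56 + 0.00372) = 1.60, so δw/w = 0.0953.
Q is then a monomial in w, q:
δQ/Q = √((δw/w)² + (1·δq/q)²) = √(0.00908 + 0.00856) = 0.133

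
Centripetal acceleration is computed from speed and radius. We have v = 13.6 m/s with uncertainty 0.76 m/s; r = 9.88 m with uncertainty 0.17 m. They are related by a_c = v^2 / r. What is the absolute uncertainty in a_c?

Each factor contributes (exponent × relative error)² to (δa_c/a_c)²:
  (2·δv/v)² = (2×0.0559)² = 0.0125;  (-1·δr/r)² = (-1×0.0172)² = 0.000296
δa_c/a_c = √(0.0128) = 0.113
a_c = 18.7 m/s^2, so δa_c = 0.113 × 18.7 = 2.12 m/s^2.

2.12 m/s^2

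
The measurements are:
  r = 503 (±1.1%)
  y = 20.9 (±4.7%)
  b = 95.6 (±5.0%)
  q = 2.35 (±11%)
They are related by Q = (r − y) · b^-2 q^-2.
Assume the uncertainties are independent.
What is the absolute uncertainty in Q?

Let u = r − y = 482. δu = √(δr² + δy²) = √(30.6 + 0.965) = 5.62, so δu/u = 0.0117.
Q is then a monomial in u, b, q:
δQ/Q = √((δu/u)² + (-2·δb/b)² + (-2·δq/q)²) = √(0.000136 + 0.0100 + 0.0484) = 0.242
Q = 0.00955, so δQ = 0.242 × 0.00955 = 0.00231.

0.00231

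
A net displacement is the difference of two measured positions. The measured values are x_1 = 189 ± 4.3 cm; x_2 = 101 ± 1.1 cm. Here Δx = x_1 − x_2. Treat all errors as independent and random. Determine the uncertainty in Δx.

4.44 cm

For a sum/difference, combine absolute errors in quadrature:
  (δx_1)² = 18.5;  (δx_2)² = 1.21
δΔx = √(19.7) = 4.44 cm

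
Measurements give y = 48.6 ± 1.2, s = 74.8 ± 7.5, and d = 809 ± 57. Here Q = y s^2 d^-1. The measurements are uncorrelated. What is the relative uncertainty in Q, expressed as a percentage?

Q is a product of powers, so relative uncertainties combine in quadrature:
  (1·δy/y)² = (1×0.0247)² = 0.000610;  (2·δs/s)² = (2×0.100)² = 0.0402;  (-1·δd/d)² = (-1×0.0705)² = 0.00496
δQ/Q = √(0.0458) = 0.214

21.4%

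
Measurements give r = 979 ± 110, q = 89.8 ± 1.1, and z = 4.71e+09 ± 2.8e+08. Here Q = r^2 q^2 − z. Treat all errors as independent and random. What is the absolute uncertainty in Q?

Let p = r^2·q^2 = 7.73e+09. δp/p = √((2·δr/r)² + (2·δq/q)²) = √(0.0505 + 0.000600) = 0.226, so δp = 1.75e+09.
Q = p − z: δQ = √(δp² + δz²) = √(3.05e+18 + 7.84e+16) = 1.77e+09

1.77e+09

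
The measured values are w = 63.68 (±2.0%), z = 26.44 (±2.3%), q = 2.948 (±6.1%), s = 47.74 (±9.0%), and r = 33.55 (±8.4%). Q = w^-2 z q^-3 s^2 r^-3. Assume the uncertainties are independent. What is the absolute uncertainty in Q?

For a monomial Q ∝ w^-2, z, q^-3, s^2, r^-3, fractional errors add in quadrature:
  (-2·δw/w)² = (-2×0.0200)² = 0.00160;  (1·δz/z)² = (1×0.0230)² = 0.000529;  (-3·δq/q)² = (-3×0.0610)² = 0.0335;  (2·δs/s)² = (2×0.0900)² = 0.0324;  (-3·δr/r)² = (-3×0.0840)² = 0.0635
δQ/Q = √(0.132) = 0.363
Q = 1.536e-05, so δQ = 0.363 × 1.536e-05 = 5.57e-06.

5.57e-06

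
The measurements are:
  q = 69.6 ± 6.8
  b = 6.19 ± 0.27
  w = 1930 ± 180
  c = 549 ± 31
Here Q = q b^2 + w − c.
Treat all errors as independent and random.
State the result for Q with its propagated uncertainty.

Let p = q·b^2 = 2670. δp/p = √((1·δq/q)² + (2·δb/b)²) = √(0.00955 + 0.00761) = 0.131, so δp = 349.
Q = p + w − c: δQ = √(δp² + δw² + δc²) = √(1.22e+05 + 32400 + 961) = 394
Q = 4050.

4050 ± 394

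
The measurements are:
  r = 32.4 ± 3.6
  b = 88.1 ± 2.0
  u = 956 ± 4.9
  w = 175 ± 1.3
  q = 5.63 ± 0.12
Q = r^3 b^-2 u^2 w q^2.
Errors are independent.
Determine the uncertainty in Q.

7.54e+09

Since Q is a product/quotient, work with relative uncertainties:
  (3·δr/r)² = (3×0.111)² = 0.111;  (-2·δb/b)² = (-2×0.0227)² = 0.00206;  (2·δu/u)² = (2×0.00513)² = 0.000105;  (1·δw/w)² = (1×0.00743)² = 5.52e-05;  (2·δq/q)² = (2×0.0213)² = 0.00182
δQ/Q = √(0.115) = 0.339
Q = 2.22e+10, so δQ = 0.339 × 2.22e+10 = 7.54e+09.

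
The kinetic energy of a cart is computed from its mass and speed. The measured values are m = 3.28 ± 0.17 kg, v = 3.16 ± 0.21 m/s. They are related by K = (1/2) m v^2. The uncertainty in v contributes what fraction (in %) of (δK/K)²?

(δK/K)² = (1·δm/m)² + (2·δv/v)²
  m term: (1×0.0518)² = 0.00269
  v term: (2×0.0665)² = 0.0177
Total = 0.0204. Share from v = 0.0177/0.0204 = 0.868.

86.8%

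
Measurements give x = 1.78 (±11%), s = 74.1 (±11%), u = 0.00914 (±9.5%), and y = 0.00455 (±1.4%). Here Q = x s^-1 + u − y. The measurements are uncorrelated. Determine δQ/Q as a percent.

Let p = x·s^-1 = 0.0240. δp/p = √((1·δx/x)² + (-1·δs/s)²) = √(0.0121 + 0.0121) = 0.156, so δp = 0.00374.
Q = p + u − y: δQ = √(δp² + δu² + δy²) = √(1.4e-05 + 7.54e-07 + 4.06e-09) = 0.00384
Q = 0.0286, so δQ/Q = 0.00384/0.0286 = 0.134.

13.4%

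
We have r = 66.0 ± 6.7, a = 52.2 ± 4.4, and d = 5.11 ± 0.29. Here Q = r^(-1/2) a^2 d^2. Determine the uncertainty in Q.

1830

Since Q is a product/quotient, work with relative uncertainties:
  (−½·δr/r)² = (-0.5×0.102)² = 0.00258;  (2·δa/a)² = (2×0.0843)² = 0.0284;  (2·δd/d)² = (2×0.0568)² = 0.0129
δQ/Q = √(0.0439) = 0.209
Q = 8760, so δQ = 0.209 × 8760 = 1830.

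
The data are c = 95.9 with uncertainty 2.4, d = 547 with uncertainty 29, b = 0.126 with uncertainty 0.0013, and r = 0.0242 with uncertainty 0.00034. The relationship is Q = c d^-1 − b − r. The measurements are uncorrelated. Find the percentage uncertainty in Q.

41.3%

Let p = c·d^-1 = 0.175. δp/p = √((1·δc/c)² + (-1·δd/d)²) = √(0.000626 + 0.00281) = 0.0586, so δp = 0.0103.
Q = p − b − r: δQ = √(δp² + δb² + δr²) = √(0.000106 + 1.69e-06 + 1.16e-07) = 0.0104
Q = 0.0251, so δQ/Q = 0.0104/0.0251 = 0.413.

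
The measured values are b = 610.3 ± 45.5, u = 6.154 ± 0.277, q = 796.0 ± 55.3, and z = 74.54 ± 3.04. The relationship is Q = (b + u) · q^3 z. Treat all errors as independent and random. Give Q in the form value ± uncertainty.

(2.318 ± 0.521) × 10^13

Let w = b + u = 616.5. δw = √(δb² + δu²) = √(2070 + 0.0767) = 45.5, so δw/w = 0.0738.
Q is then a monomial in w, q, z:
δQ/Q = √((δw/w)² + (3·δq/q)² + (1·δz/z)²) = √(0.00545 + 0.0434 + 0.00166) = 0.225
Q = 2.318e+13, so δQ = 0.225 × 2.318e+13 = 5.21e+12.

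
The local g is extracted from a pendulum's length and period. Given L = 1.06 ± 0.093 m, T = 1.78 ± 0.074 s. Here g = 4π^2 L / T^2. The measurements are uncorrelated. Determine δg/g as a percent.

12.1%

Since g is a product/quotient, work with relative uncertainties:
  (1·δL/L)² = (1×0.0877)² = 0.00770;  (-2·δT/T)² = (-2×0.0416)² = 0.00691
δg/g = √(0.0146) = 0.121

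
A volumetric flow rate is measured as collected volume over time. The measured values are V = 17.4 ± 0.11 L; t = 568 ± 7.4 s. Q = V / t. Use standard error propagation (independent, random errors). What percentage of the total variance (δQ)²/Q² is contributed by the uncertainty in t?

(δQ/Q)² = (1·δV/V)² + (-1·δt/t)²
  V term: (1×0.00632)² = 4e-05
  t term: (-1×0.0130)² = 0.000170
Total = 0.000210. Share from t = 0.000170/0.000210 = 0.809.

80.9%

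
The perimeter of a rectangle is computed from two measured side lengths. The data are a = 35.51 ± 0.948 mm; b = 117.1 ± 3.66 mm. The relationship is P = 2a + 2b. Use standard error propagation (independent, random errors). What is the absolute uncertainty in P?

7.56 mm

Absolute uncertainties add in quadrature for a linear combination:
  (2·δa)² = 3.59;  (2·δb)² = 53.6
δP = √(57.2) = 7.56 mm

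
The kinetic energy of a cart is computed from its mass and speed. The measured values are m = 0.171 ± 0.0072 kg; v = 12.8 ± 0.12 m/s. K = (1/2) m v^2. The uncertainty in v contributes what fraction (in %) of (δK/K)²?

(δK/K)² = (1·δm/m)² + (2·δv/v)²
  m term: (1×0.0421)² = 0.00177
  v term: (2×0.00937)² = 0.000352
Total = 0.00212. Share from v = 0.000352/0.00212 = 0.165.

16.5%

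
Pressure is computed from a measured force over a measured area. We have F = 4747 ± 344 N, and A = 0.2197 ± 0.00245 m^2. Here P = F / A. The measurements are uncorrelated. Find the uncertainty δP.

Relative error in a monomial: (δP/P)² = Σ (nᵢ · δxᵢ/xᵢ)².
  (1·δF/F)² = (1×0.0725)² = 0.00525;  (-1·δA/A)² = (-1×0.0112)² = 0.000124
δP/P = √(0.00538) = 0.0733
P = 21610 Pa, so δP = 0.0733 × 21610 = 1580 Pa.

1580 Pa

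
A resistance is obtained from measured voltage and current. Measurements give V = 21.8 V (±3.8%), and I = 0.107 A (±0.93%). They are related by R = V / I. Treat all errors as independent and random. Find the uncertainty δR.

7.97 Ω

R is a product of powers, so relative uncertainties combine in quadrature:
  (1·δV/V)² = (1×0.0380)² = 0.00144;  (-1·δI/I)² = (-1×0.00930)² = 8.65e-05
δR/R = √(0.00153) = 0.0391
R = 204 Ω, so δR = 0.0391 × 204 = 7.97 Ω.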